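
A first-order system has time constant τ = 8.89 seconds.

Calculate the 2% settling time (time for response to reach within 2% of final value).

For first-order system, 2% settling time ≈ 4τ = 4 × 8.89 = 35.56 s.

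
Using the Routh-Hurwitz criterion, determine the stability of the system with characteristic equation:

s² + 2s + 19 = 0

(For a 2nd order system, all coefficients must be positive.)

Coefficients: 1, 2, 19. All positive, so system is stable.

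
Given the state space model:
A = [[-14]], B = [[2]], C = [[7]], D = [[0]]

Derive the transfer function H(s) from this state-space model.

(sI - A)⁻¹ = 1/(s + 14). H(s) = 7 × 2/(s + 14) + 0 = 14/(s + 14).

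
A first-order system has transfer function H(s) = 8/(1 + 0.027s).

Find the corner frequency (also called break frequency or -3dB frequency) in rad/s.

Corner frequency = 1/τ = 1/0.027 = 37.037 rad/s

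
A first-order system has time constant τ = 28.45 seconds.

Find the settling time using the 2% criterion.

For first-order system, 2% settling time ≈ 4τ = 4 × 28.45 = 113.8 s.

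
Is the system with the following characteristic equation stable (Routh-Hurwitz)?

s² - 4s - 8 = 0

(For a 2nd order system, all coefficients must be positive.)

Coefficients: 1, -4, -8. b=-4, c=-8 not positive, so system is unstable.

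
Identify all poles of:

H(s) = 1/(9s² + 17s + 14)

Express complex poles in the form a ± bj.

Discriminant = 17² - 4×9×14 = 289 - 504 = -215 < 0, so the poles are a complex conjugate pair s = (-17 ± j√215)/(2×9). Real part = -17/(2×9) = -17/18 ≈ -0.9444; imaginary part = ±√215/(2×9) ≈ 0.8146. Poles: s = -0.9444 ± 0.8146j.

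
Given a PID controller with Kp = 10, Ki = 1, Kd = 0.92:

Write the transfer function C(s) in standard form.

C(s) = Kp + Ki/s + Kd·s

Substituting values: C(s) = 10 + 1/s + 0.92s = (0.92s² + 10s + 1)/s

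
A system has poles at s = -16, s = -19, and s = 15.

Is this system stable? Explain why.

Pole(s) at s = 15 are not in the left half-plane. System is unstable.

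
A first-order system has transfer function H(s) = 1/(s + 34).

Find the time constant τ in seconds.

For H(s) = 1/(s + 1/τ), the pole is at -1/τ = -34, so τ = 1/34 = 0.0294 s.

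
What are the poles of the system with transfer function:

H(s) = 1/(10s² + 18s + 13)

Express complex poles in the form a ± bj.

Discriminant = 18² - 4×10×13 = 324 - 520 = -196 < 0, so the poles are a complex conjugate pair s = (-18 ± j√196)/(2×10). Real part = -18/(2×10) = -18/20 = -0.9; imaginary part = ±√196/(2×10) = 14/20 = 0.7. Poles: s = -0.9 ± 0.7j.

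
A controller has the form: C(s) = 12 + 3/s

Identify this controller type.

This is a Proportional-Integral (PI) controller.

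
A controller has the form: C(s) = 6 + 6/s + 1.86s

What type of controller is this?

This is a Proportional-Integral-Derivative (PID) controller.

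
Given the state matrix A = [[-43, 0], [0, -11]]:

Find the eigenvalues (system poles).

For diagonal matrix, eigenvalues are diagonal entries: λ₁ = -43, λ₂ = -11.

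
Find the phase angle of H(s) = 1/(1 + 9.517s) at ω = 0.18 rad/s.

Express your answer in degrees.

Phase = -arctan(ωτ) = -arctan(0.18 × 9.517) = -59.7°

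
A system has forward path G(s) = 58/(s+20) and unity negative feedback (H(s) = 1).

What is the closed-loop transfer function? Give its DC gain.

T(s) = G/(1+GH) = [58/(s+20)] / [1 + 58/(s+20)] = 58/(s+20+58) = 58/(s+78). DC gain = 58/78 = 0.7436.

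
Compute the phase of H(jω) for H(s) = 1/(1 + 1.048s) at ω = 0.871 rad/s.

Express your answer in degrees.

Phase = -arctan(ωτ) = -arctan(0.871 × 1.048) = -42.4°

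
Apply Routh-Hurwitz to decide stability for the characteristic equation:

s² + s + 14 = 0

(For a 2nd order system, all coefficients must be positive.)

Coefficients: 1, 1, 14. All positive, so system is stable.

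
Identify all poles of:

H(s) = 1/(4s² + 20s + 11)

Discriminant = 20² - 4×4×11 = 400 - 176 = 224 > 0, so two distinct real poles. Using quadratic formula: s = (-20 ± √224)/(2×4) = (-20 ± √224)/8, with √224 ≈ 14.9666. s₁ ≈ -0.6292, s₂ ≈ -4.3708. Poles: s₁ = -0.6292, s₂ = -4.3708.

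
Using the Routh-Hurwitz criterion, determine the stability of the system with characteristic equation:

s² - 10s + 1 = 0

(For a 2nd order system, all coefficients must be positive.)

Coefficients: 1, -10, 1. b=-10 not positive, so system is unstable.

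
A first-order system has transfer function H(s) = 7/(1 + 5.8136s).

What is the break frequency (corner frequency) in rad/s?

Corner frequency = 1/τ = 1/5.8136 = 0.172 rad/s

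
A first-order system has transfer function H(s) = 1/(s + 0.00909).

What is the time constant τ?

For H(s) = 1/(s + 1/τ), the pole is at -1/τ = -0.00909, so τ = 1/0.00909 = 110 s.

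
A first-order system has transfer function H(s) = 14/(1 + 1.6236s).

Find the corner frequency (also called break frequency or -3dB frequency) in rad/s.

Corner frequency = 1/τ = 1/1.6236 = 0.616 rad/s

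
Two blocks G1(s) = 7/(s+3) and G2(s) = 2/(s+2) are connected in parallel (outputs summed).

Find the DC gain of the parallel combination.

Parallel: G_eq = G1 + G2. DC gain = G1(0) + G2(0) = 7/3 + 2/2 = 2.3333 + 1 = 3.3333.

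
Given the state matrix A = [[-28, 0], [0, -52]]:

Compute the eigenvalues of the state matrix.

For diagonal matrix, eigenvalues are diagonal entries: λ₁ = -28, λ₂ = -52.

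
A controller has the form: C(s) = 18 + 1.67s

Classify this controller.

This is a Proportional-Derivative (PD) controller.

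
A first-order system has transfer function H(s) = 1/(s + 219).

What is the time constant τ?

For H(s) = 1/(s + 1/τ), the pole is at -1/τ = -219, so τ = 1/219 = 0.0046 s.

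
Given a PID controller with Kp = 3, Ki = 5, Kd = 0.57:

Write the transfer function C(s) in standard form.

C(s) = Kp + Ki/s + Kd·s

Substituting values: C(s) = 3 + 5/s + 0.57s = (0.57s² + 3s + 5)/s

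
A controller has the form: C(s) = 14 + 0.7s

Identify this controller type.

This is a Proportional-Derivative (PD) controller.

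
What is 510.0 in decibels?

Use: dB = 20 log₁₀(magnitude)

dB = 20 log₁₀(510.0) = 54.2 dB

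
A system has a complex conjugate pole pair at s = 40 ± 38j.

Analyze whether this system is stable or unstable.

Real part of poles is 40 (> 0, right half-plane). Unstable.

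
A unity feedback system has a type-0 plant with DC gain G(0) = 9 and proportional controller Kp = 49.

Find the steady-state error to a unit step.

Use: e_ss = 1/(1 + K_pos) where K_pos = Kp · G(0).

K_pos = Kp · G(0) = 49 × 9 = 441. e_ss = 1/(1 + 441) = 0.0023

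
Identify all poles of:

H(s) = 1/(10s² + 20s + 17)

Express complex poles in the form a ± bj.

Discriminant = 20² - 4×10×17 = 400 - 680 = -280 < 0, so the poles are a complex conjugate pair s = (-20 ± j√280)/(2×10). Real part = -20/(2×10) = -20/20 = -1; imaginary part = ±√280/(2×10) ≈ 0.8367. Poles: s = -1 ± 0.8367j.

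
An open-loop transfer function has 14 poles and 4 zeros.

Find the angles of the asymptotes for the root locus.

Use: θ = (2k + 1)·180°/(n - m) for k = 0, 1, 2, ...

n - m = 14 - 4 = 10. Angles: θk = (2k + 1)·180°/10 = 18°, 54°, 90°, 126°, 162°, 198°, 234°, 270°, 306°, 342°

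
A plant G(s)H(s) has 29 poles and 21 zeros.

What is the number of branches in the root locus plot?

Root locus has n branches where n = number of poles = 29.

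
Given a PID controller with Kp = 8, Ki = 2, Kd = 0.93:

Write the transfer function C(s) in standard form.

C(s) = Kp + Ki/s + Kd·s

Substituting values: C(s) = 8 + 2/s + 0.93s = (0.93s² + 8s + 2)/s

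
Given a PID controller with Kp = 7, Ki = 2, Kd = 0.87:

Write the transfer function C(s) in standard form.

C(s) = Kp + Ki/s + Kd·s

Substituting values: C(s) = 7 + 2/s + 0.87s = (0.87s² + 7s + 2)/s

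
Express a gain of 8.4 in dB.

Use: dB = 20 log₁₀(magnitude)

dB = 20 log₁₀(8.4) = 18.5 dB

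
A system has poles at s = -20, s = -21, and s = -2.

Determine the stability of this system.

All poles are in the left half-plane. System is stable.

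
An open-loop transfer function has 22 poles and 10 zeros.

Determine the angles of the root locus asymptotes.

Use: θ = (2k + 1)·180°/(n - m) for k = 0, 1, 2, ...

n - m = 22 - 10 = 12. Angles: θk = (2k + 1)·180°/12 = 15°, 45°, 75°, 105°, 135°, 165°, 195°, 225°, 255°, 285°, 315°, 345°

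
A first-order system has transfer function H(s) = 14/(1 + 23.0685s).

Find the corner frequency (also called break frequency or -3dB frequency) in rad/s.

Corner frequency = 1/τ = 1/23.0685 = 0.043 rad/s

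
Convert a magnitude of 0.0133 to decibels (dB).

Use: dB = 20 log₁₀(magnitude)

dB = 20 log₁₀(0.0133) = -37.5 dB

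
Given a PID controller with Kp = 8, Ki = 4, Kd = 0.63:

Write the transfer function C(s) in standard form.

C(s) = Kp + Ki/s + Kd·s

Substituting values: C(s) = 8 + 4/s + 0.63s = (0.63s² + 8s + 4)/s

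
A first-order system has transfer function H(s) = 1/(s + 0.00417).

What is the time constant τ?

For H(s) = 1/(s + 1/τ), the pole is at -1/τ = -0.00417, so τ = 1/0.00417 = 239.8 s.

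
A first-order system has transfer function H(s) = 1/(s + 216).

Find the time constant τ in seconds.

For H(s) = 1/(s + 1/τ), the pole is at -1/τ = -216, so τ = 1/216 = 0.0046 s.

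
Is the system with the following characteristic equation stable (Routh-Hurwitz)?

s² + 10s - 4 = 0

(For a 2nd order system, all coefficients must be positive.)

Coefficients: 1, 10, -4. c=-4 not positive, so system is unstable.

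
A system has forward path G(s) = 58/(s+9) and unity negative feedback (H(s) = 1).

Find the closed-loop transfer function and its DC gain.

T(s) = G/(1+GH) = [58/(s+9)] / [1 + 58/(s+9)] = 58/(s+9+58) = 58/(s+67). DC gain = 58/67 = 0.8657.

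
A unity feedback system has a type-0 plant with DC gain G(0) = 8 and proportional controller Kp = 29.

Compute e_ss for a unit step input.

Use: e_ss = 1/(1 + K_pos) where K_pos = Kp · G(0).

K_pos = Kp · G(0) = 29 × 8 = 232. e_ss = 1/(1 + 232) = 0.0043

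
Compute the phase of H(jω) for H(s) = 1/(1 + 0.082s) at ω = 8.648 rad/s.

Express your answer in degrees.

Phase = -arctan(ωτ) = -arctan(8.648 × 0.082) = -35.3°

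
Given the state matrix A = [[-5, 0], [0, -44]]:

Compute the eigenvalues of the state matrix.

For diagonal matrix, eigenvalues are diagonal entries: λ₁ = -5, λ₂ = -44.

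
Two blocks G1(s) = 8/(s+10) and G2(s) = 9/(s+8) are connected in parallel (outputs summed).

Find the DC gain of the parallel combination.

Parallel: G_eq = G1 + G2. DC gain = G1(0) + G2(0) = 8/10 + 9/8 = 0.8 + 1.125 = 1.925.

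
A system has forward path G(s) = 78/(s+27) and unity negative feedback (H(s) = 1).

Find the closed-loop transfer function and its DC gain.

T(s) = G/(1+GH) = [78/(s+27)] / [1 + 78/(s+27)] = 78/(s+27+78) = 78/(s+105). DC gain = 78/105 = 0.7429.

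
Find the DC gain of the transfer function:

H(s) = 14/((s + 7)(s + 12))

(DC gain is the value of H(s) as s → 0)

DC gain = H(0) = 14/(7 × 12) = 14/84 = 0.1667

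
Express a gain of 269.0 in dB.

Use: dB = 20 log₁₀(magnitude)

dB = 20 log₁₀(269.0) = 48.6 dB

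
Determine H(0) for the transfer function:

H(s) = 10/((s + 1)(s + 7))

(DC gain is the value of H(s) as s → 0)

DC gain = H(0) = 10/(1 × 7) = 10/7 = 1.4286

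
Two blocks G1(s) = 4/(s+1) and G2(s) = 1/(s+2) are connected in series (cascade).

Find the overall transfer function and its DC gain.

Series: multiply transfer functions. G_eq = 4/(s+1) × 1/(s+2) = 4/((s+1)(s+2)). DC gain = 4/(1×2) = 2.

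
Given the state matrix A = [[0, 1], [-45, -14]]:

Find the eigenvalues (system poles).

det(A - λI) = λ² - (-14)λ + 45 = (λ - (-5))(λ - (-9)). Eigenvalues: -5, -9.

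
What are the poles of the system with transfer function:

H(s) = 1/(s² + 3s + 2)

Discriminant = 3² - 4×1×2 = 9 - 8 = 1 > 0, so two distinct real poles. Using quadratic formula: s = (-3 ± √1)/(2×1) = (-3 ± √1)/2, with √1 = 1. s₁ = -2/2 = -1, s₂ = -4/2 = -2. Poles: s₁ = -1, s₂ = -2.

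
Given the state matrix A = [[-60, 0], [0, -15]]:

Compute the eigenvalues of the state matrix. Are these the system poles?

For diagonal matrix, eigenvalues are diagonal entries: λ₁ = -60, λ₂ = -15. Eigenvalues of A = system poles.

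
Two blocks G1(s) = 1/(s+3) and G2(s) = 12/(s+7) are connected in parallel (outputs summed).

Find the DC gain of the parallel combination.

Parallel: G_eq = G1 + G2. DC gain = G1(0) + G2(0) = 1/3 + 12/7 = 0.3333 + 1.7143 = 2.0476.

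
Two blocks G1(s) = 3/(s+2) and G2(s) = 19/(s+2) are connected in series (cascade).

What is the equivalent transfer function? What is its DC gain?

Series: multiply transfer functions. G_eq = 3/(s+2) × 19/(s+2) = 57/((s+2)(s+2)). DC gain = 57/(2×2) = 14.25.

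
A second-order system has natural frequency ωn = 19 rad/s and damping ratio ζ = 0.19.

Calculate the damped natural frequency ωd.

ωd = ωn√(1 - ζ²) = 19√(1 - 0.19²) = 18.65 rad/s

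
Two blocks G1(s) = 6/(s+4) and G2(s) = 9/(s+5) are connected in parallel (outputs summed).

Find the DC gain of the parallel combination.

Parallel: G_eq = G1 + G2. DC gain = G1(0) + G2(0) = 6/4 + 9/5 = 1.5 + 1.8 = 3.3.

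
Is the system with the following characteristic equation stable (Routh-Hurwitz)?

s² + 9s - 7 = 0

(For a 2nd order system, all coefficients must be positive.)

Coefficients: 1, 9, -7. c=-7 not positive, so system is unstable.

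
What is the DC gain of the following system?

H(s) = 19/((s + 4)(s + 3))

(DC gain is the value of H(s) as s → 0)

DC gain = H(0) = 19/(4 × 3) = 19/12 = 1.5833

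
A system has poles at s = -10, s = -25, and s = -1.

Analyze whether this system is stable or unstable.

All poles are in the left half-plane. System is stable.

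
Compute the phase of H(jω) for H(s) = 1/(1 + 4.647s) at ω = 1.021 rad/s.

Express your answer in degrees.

Phase = -arctan(ωτ) = -arctan(1.021 × 4.647) = -78.1°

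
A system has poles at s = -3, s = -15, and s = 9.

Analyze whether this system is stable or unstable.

Pole(s) at s = 9 are not in the left half-plane. System is unstable.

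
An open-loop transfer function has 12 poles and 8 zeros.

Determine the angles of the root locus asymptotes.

n - m = 12 - 8 = 4. Angles: θk = (2k + 1)·180°/4 = 45°, 135°, 225°, 315°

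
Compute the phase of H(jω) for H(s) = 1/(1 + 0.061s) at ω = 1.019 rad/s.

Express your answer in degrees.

Phase = -arctan(ωτ) = -arctan(1.019 × 0.061) = -3.6°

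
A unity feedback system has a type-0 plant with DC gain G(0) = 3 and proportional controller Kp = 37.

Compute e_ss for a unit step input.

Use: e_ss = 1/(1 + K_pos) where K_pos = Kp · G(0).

K_pos = Kp · G(0) = 37 × 3 = 111. e_ss = 1/(1 + 111) = 0.0089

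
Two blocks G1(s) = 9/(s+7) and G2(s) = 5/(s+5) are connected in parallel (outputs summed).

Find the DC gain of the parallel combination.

Parallel: G_eq = G1 + G2. DC gain = G1(0) + G2(0) = 9/7 + 5/5 = 1.2857 + 1 = 2.2857.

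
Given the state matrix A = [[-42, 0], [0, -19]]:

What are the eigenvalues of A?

For diagonal matrix, eigenvalues are diagonal entries: λ₁ = -42, λ₂ = -19.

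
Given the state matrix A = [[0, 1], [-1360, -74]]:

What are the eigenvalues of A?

det(A - λI) = λ² - (-74)λ + 1360 = (λ - (-34))(λ - (-40)). Eigenvalues: -34, -40.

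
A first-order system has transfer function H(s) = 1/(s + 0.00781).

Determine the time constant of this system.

For H(s) = 1/(s + 1/τ), the pole is at -1/τ = -0.00781, so τ = 1/0.00781 = 128 s.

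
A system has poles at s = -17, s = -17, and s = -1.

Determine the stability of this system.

All poles are in the left half-plane. System is stable.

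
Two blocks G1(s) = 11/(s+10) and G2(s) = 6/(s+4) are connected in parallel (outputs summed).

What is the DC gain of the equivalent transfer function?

Parallel: G_eq = G1 + G2. DC gain = G1(0) + G2(0) = 11/10 + 6/4 = 1.1 + 1.5 = 2.6.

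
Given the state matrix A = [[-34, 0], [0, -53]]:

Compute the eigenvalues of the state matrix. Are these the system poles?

For diagonal matrix, eigenvalues are diagonal entries: λ₁ = -34, λ₂ = -53. Eigenvalues of A = system poles.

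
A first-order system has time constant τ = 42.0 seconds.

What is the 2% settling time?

For first-order system, 2% settling time ≈ 4τ = 4 × 42.0 = 168.0 s.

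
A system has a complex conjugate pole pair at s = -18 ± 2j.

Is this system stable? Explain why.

Real part of poles is -18 (< 0, left half-plane). Stable.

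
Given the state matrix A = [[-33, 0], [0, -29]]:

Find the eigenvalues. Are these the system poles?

For diagonal matrix, eigenvalues are diagonal entries: λ₁ = -33, λ₂ = -29. Eigenvalues of A = system poles.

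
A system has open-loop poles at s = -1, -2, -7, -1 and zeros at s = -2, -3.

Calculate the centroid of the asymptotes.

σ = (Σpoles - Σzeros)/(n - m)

σ = (Σpoles - Σzeros)/(n - m) = (-11 - (-5))/(4 - 2) = -6/2 = -3.0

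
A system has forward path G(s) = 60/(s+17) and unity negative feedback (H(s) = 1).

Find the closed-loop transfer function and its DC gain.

T(s) = G/(1+GH) = [60/(s+17)] / [1 + 60/(s+17)] = 60/(s+17+60) = 60/(s+77). DC gain = 60/77 = 0.7792.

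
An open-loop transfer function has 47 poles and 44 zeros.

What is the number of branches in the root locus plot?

Root locus has n branches where n = number of poles = 47.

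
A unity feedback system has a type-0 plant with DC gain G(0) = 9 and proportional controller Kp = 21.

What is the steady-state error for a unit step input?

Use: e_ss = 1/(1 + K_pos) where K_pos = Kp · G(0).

K_pos = Kp · G(0) = 21 × 9 = 189. e_ss = 1/(1 + 189) = 0.0053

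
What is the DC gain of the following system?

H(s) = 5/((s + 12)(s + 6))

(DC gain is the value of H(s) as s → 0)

DC gain = H(0) = 5/(12 × 6) = 5/72 = 0.0694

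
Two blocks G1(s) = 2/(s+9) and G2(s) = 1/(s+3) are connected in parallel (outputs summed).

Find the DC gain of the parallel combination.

Parallel: G_eq = G1 + G2. DC gain = G1(0) + G2(0) = 2/9 + 1/3 = 0.2222 + 0.3333 = 0.5556.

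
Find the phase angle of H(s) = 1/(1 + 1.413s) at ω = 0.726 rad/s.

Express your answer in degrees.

Phase = -arctan(ωτ) = -arctan(0.726 × 1.413) = -45.7°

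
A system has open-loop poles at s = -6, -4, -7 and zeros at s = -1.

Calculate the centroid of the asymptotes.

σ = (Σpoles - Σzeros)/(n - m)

σ = (Σpoles - Σzeros)/(n - m) = (-17 - (-1))/(3 - 1) = -16/2 = -8.0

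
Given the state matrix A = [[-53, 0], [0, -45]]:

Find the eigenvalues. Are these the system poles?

For diagonal matrix, eigenvalues are diagonal entries: λ₁ = -53, λ₂ = -45. Eigenvalues of A = system poles.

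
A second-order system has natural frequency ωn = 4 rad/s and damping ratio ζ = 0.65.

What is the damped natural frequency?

ωd = ωn√(1 - ζ²) = 4√(1 - 0.65²) = 3.04 rad/s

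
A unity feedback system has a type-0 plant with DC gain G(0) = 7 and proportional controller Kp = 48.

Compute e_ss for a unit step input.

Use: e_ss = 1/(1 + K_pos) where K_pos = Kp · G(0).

K_pos = Kp · G(0) = 48 × 7 = 336. e_ss = 1/(1 + 336) = 0.0030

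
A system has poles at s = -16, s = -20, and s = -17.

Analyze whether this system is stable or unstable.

All poles are in the left half-plane. System is stable.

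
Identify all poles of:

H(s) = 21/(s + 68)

Pole is where denominator = 0: s + 68 = 0, so s = -68.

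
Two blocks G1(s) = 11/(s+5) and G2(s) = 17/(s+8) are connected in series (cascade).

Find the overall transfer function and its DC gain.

Series: multiply transfer functions. G_eq = 11/(s+5) × 17/(s+8) = 187/((s+5)(s+8)). DC gain = 187/(5×8) = 4.675.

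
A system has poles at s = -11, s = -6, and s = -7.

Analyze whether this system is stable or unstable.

All poles are in the left half-plane. System is stable.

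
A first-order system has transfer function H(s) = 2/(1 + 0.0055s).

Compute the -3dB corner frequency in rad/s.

Corner frequency = 1/τ = 1/0.0055 = 181.818 rad/s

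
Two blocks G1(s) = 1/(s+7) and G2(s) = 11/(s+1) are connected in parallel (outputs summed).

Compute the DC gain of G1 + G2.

Parallel: G_eq = G1 + G2. DC gain = G1(0) + G2(0) = 1/7 + 11/1 = 0.1429 + 11 = 11.1429.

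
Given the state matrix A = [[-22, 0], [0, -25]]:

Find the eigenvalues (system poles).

For diagonal matrix, eigenvalues are diagonal entries: λ₁ = -22, λ₂ = -25.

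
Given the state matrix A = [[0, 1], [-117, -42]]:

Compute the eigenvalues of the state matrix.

det(A - λI) = λ² - (-42)λ + 117 = (λ - (-3))(λ - (-39)). Eigenvalues: -3, -39.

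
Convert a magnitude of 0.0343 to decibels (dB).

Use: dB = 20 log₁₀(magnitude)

dB = 20 log₁₀(0.0343) = -29.3 dB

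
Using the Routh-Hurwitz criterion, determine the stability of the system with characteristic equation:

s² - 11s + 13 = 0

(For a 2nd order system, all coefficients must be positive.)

Coefficients: 1, -11, 13. b=-11 not positive, so system is unstable.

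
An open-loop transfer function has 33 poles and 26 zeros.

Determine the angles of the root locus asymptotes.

n - m = 33 - 26 = 7. Angles: θk = (2k + 1)·180°/7 = 25.71°, 77.14°, 128.57°, 180°, 231.43°, 282.86°, 334.29°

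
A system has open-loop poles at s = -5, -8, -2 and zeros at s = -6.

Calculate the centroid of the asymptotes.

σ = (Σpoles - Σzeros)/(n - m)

σ = (Σpoles - Σzeros)/(n - m) = (-15 - (-6))/(3 - 1) = -9/2 = -4.5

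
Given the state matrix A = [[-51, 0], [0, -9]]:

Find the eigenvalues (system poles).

For diagonal matrix, eigenvalues are diagonal entries: λ₁ = -51, λ₂ = -9.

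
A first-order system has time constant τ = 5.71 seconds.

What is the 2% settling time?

For first-order system, 2% settling time ≈ 4τ = 4 × 5.71 = 22.84 s.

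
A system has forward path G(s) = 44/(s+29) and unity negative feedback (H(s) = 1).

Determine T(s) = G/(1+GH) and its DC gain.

T(s) = G/(1+GH) = [44/(s+29)] / [1 + 44/(s+29)] = 44/(s+29+44) = 44/(s+73). DC gain = 44/73 = 0.6027.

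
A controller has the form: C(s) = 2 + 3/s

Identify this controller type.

This is a Proportional-Integral (PI) controller.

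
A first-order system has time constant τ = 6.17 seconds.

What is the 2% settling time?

For first-order system, 2% settling time ≈ 4τ = 4 × 6.17 = 24.68 s.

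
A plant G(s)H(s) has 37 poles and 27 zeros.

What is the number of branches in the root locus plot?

Root locus has n branches where n = number of poles = 37.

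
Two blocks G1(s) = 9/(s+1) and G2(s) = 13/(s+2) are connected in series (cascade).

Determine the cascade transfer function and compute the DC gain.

Series: multiply transfer functions. G_eq = 9/(s+1) × 13/(s+2) = 117/((s+1)(s+2)). DC gain = 117/(1×2) = 58.5.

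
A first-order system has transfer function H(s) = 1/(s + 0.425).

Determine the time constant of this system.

For H(s) = 1/(s + 1/τ), the pole is at -1/τ = -0.425, so τ = 1/0.425 = 2.3529 s.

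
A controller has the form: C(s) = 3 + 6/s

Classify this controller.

This is a Proportional-Integral (PI) controller.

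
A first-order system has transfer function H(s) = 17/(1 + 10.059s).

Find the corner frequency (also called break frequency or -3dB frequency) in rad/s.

Corner frequency = 1/τ = 1/10.059 = 0.099 rad/s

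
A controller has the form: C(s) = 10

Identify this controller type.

This is a Proportional (P) controller.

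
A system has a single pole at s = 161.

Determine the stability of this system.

Pole at s = 161 is in the right half-plane. Unstable.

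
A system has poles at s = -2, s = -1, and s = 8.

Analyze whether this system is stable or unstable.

Pole(s) at s = 8 are not in the left half-plane. System is unstable.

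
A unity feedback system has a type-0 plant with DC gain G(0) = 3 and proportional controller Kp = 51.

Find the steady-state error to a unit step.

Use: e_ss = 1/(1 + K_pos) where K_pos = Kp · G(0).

K_pos = Kp · G(0) = 51 × 3 = 153. e_ss = 1/(1 + 153) = 0.0065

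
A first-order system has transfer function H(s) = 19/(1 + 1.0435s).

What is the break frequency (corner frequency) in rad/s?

Corner frequency = 1/τ = 1/1.0435 = 0.958 rad/s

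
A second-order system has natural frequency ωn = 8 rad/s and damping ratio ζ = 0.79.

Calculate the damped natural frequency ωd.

ωd = ωn√(1 - ζ²) = 8√(1 - 0.79²) = 4.9 rad/s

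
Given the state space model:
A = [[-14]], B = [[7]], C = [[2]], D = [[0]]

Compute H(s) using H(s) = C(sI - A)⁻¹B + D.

(sI - A)⁻¹ = 1/(s + 14). H(s) = 2 × 7/(s + 14) + 0 = 14/(s + 14).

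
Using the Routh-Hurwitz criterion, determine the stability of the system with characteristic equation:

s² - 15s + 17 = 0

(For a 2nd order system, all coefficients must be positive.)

Coefficients: 1, -15, 17. b=-15 not positive, so system is unstable.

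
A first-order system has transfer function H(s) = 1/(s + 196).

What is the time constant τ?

For H(s) = 1/(s + 1/τ), the pole is at -1/τ = -196, so τ = 1/196 = 0.0051 s.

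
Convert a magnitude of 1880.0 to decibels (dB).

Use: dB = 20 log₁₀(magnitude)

dB = 20 log₁₀(1880.0) = 65.5 dB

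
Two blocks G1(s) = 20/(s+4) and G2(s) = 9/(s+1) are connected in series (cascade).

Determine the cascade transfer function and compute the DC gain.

Series: multiply transfer functions. G_eq = 20/(s+4) × 9/(s+1) = 180/((s+4)(s+1)). DC gain = 180/(4×1) = 45.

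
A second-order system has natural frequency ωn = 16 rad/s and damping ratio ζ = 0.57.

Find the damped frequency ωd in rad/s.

ωd = ωn√(1 - ζ²) = 16√(1 - 0.57²) = 13.15 rad/s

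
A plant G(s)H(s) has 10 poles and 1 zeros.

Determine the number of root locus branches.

Root locus has n branches where n = number of poles = 10.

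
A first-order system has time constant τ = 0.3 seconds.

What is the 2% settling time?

For first-order system, 2% settling time ≈ 4τ = 4 × 0.3 = 1.2 s.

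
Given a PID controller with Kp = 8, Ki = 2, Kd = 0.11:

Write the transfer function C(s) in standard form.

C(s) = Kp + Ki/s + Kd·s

Substituting values: C(s) = 8 + 2/s + 0.11s = (0.11s² + 8s + 2)/s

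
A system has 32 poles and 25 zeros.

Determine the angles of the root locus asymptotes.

n - m = 32 - 25 = 7. Angles: θk = (2k + 1)·180°/7 = 25.71°, 77.14°, 128.57°, 180°, 231.43°, 282.86°, 334.29°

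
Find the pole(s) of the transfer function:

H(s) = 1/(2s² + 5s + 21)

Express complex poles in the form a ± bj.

Discriminant = 5² - 4×2×21 = 25 - 168 = -143 < 0, so the poles are a complex conjugate pair s = (-5 ± j√143)/(2×2). Real part = -5/(2×2) = -5/4 = -1.25; imaginary part = ±√143/(2×2) ≈ 2.9896. Poles: s = -1.25 ± 2.9896j.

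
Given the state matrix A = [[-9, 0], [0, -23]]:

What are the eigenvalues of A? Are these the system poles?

For diagonal matrix, eigenvalues are diagonal entries: λ₁ = -9, λ₂ = -23. Eigenvalues of A = system poles.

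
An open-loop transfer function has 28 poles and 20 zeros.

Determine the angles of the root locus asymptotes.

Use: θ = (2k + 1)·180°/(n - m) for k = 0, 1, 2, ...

n - m = 28 - 20 = 8. Angles: θk = (2k + 1)·180°/8 = 22.5°, 67.5°, 112.5°, 157.5°, 202.5°, 247.5°, 292.5°, 337.5°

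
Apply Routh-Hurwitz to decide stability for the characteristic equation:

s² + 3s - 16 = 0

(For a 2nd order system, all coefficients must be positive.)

Coefficients: 1, 3, -16. c=-16 not positive, so system is unstable.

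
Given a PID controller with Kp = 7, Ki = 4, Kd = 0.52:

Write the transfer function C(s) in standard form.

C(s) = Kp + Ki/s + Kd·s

Substituting values: C(s) = 7 + 4/s + 0.52s = (0.52s² + 7s + 4)/s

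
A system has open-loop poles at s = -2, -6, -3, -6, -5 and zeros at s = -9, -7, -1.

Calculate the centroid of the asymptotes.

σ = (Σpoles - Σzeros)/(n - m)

σ = (Σpoles - Σzeros)/(n - m) = (-22 - (-17))/(5 - 3) = -5/2 = -2.5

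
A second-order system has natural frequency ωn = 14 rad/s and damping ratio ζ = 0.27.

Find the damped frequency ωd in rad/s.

ωd = ωn√(1 - ζ²) = 14√(1 - 0.27²) = 13.48 rad/s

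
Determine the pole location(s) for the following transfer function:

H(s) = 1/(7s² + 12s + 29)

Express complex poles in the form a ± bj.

Discriminant = 12² - 4×7×29 = 144 - 812 = -668 < 0, so the poles are a complex conjugate pair s = (-12 ± j√668)/(2×7). Real part = -12/(2×7) = -12/14 ≈ -0.8571; imaginary part = ±√668/(2×7) ≈ 1.8461. Poles: s = -0.8571 ± 1.8461j.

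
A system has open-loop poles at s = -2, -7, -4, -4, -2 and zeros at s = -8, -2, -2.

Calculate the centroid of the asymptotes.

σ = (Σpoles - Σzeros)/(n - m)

σ = (Σpoles - Σzeros)/(n - m) = (-19 - (-12))/(5 - 3) = -7/2 = -3.5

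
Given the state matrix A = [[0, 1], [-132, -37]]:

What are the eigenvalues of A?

det(A - λI) = λ² - (-37)λ + 132 = (λ - (-4))(λ - (-33)). Eigenvalues: -4, -33.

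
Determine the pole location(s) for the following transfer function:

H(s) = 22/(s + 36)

Pole is where denominator = 0: s + 36 = 0, so s = -36.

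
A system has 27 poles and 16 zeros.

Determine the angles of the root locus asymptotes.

n - m = 27 - 16 = 11. Angles: θk = (2k + 1)·180°/11 = 16.36°, 49.09°, 81.82°, 114.55°, 147.27°, 180°, 212.73°, 245.45°, 278.18°, 310.91°, 343.64°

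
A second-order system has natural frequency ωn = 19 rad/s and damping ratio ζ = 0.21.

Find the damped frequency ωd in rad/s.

ωd = ωn√(1 - ζ²) = 19√(1 - 0.21²) = 18.58 rad/s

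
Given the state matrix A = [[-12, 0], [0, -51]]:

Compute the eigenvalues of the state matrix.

For diagonal matrix, eigenvalues are diagonal entries: λ₁ = -12, λ₂ = -51.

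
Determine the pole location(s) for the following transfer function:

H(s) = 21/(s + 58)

Pole is where denominator = 0: s + 58 = 0, so s = -58.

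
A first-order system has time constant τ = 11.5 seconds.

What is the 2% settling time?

For first-order system, 2% settling time ≈ 4τ = 4 × 11.5 = 46.0 s.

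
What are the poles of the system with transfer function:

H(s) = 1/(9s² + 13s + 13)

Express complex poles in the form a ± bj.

Discriminant = 13² - 4×9×13 = 169 - 468 = -299 < 0, so the poles are a complex conjugate pair s = (-13 ± j√299)/(2×9). Real part = -13/(2×9) = -13/18 ≈ -0.7222; imaginary part = ±√299/(2×9) ≈ 0.9606. Poles: s = -0.7222 ± 0.9606j.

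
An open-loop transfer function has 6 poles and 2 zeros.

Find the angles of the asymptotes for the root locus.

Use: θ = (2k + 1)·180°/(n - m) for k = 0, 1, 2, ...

n - m = 6 - 2 = 4. Angles: θk = (2k + 1)·180°/4 = 45°, 135°, 225°, 315°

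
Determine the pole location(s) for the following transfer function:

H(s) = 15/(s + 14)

Pole is where denominator = 0: s + 14 = 0, so s = -14.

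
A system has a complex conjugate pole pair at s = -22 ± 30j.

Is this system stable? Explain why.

Real part of poles is -22 (< 0, left half-plane). Stable.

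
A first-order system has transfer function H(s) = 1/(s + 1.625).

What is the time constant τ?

For H(s) = 1/(s + 1/τ), the pole is at -1/τ = -1.625, so τ = 1/1.625 = 0.6154 s.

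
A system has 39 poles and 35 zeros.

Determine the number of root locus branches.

Root locus has n branches where n = number of poles = 39.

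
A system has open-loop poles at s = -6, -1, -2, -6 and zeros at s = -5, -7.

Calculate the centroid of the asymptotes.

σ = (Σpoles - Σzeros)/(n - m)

σ = (Σpoles - Σzeros)/(n - m) = (-15 - (-12))/(4 - 2) = -3/2 = -1.5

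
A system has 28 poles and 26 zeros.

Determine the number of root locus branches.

Root locus has n branches where n = number of poles = 28.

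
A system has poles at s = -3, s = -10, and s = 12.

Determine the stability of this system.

Pole(s) at s = 12 are not in the left half-plane. System is unstable.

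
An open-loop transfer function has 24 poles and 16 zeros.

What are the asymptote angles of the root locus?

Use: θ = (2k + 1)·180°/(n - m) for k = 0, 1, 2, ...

n - m = 24 - 16 = 8. Angles: θk = (2k + 1)·180°/8 = 22.5°, 67.5°, 112.5°, 157.5°, 202.5°, 247.5°, 292.5°, 337.5°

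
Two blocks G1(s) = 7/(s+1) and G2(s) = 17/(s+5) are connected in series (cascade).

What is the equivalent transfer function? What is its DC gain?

Series: multiply transfer functions. G_eq = 7/(s+1) × 17/(s+5) = 119/((s+1)(s+5)). DC gain = 119/(1×5) = 23.8.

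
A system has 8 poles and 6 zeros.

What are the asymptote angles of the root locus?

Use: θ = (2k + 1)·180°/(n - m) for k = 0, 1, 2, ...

n - m = 8 - 6 = 2. Angles: θk = (2k + 1)·180°/2 = 90°, 270°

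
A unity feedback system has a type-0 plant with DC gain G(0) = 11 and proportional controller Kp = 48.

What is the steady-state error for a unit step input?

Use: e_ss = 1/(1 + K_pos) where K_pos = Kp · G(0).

K_pos = Kp · G(0) = 48 × 11 = 528. e_ss = 1/(1 + 528) = 0.0019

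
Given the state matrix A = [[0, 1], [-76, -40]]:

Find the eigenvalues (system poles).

det(A - λI) = λ² - (-40)λ + 76 = (λ - (-38))(λ - (-2)). Eigenvalues: -38, -2.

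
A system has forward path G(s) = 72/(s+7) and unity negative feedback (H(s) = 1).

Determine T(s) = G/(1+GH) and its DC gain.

T(s) = G/(1+GH) = [72/(s+7)] / [1 + 72/(s+7)] = 72/(s+7+72) = 72/(s+79). DC gain = 72/79 = 0.9114.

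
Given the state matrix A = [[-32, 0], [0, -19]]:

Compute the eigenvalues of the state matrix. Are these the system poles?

For diagonal matrix, eigenvalues are diagonal entries: λ₁ = -32, λ₂ = -19. Eigenvalues of A = system poles.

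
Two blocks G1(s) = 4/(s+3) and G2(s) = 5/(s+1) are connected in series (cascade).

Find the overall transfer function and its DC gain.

Series: multiply transfer functions. G_eq = 4/(s+3) × 5/(s+1) = 20/((s+3)(s+1)). DC gain = 20/(3×1) = 6.6667.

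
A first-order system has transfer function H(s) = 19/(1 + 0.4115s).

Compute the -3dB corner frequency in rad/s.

Corner frequency = 1/τ = 1/0.4115 = 2.43 rad/s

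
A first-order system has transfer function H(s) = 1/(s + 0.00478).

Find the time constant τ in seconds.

For H(s) = 1/(s + 1/τ), the pole is at -1/τ = -0.00478, so τ = 1/0.00478 = 209.2 s.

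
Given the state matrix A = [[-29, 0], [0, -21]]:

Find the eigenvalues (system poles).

For diagonal matrix, eigenvalues are diagonal entries: λ₁ = -29, λ₂ = -21.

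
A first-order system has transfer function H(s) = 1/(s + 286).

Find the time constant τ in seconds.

For H(s) = 1/(s + 1/τ), the pole is at -1/τ = -286, so τ = 1/286 = 0.0035 s.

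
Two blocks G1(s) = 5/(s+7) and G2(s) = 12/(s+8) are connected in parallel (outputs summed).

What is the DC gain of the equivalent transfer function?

Parallel: G_eq = G1 + G2. DC gain = G1(0) + G2(0) = 5/7 + 12/8 = 0.7143 + 1.5 = 2.2143.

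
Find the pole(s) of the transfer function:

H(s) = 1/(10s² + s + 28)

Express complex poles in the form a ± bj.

Discriminant = 1² - 4×10×28 = 1 - 1120 = -1119 < 0, so the poles are a complex conjugate pair s = (-1 ± j√1119)/(2×10). Real part = -1/(2×10) = -1/20 = -0.05; imaginary part = ±√1119/(2×10) ≈ 1.6726. Poles: s = -0.05 ± 1.6726j.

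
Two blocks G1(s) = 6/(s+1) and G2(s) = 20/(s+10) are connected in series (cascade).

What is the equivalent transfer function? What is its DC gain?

Series: multiply transfer functions. G_eq = 6/(s+1) × 20/(s+10) = 120/((s+1)(s+10)). DC gain = 120/(1×10) = 12.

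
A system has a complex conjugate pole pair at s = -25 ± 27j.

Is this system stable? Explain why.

Real part of poles is -25 (< 0, left half-plane). Stable.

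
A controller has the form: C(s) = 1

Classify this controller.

This is a Proportional (P) controller.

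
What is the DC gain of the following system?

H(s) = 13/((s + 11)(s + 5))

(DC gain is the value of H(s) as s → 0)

DC gain = H(0) = 13/(11 × 5) = 13/55 = 0.2364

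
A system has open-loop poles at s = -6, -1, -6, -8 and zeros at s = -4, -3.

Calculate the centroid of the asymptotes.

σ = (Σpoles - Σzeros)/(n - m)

σ = (Σpoles - Σzeros)/(n - m) = (-21 - (-7))/(4 - 2) = -14/2 = -7.0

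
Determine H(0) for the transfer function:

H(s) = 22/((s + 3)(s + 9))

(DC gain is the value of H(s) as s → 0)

DC gain = H(0) = 22/(3 × 9) = 22/27 = 0.8148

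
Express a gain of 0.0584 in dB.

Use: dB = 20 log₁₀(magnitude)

dB = 20 log₁₀(0.0584) = -24.7 dB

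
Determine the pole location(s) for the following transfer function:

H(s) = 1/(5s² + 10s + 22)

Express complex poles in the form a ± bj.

Discriminant = 10² - 4×5×22 = 100 - 440 = -340 < 0, so the poles are a complex conjugate pair s = (-10 ± j√340)/(2×5). Real part = -10/(2×5) = -10/10 = -1; imaginary part = ±√340/(2×5) ≈ 1.8439. Poles: s = -1 ± 1.8439j.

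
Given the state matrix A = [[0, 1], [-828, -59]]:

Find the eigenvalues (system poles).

det(A - λI) = λ² - (-59)λ + 828 = (λ - (-36))(λ - (-23)). Eigenvalues: -36, -23.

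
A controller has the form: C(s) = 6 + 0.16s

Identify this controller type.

This is a Proportional-Derivative (PD) controller.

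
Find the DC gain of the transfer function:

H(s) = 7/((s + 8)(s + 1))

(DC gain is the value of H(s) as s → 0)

DC gain = H(0) = 7/(8 × 1) = 7/8 = 0.875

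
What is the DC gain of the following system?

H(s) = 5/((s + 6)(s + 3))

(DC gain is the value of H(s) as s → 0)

DC gain = H(0) = 5/(6 × 3) = 5/18 = 0.2778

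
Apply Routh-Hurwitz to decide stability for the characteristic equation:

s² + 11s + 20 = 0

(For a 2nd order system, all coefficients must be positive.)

Coefficients: 1, 11, 20. All positive, so system is stable.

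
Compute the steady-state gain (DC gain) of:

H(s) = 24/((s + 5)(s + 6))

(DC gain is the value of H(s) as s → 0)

DC gain = H(0) = 24/(5 × 6) = 24/30 = 0.8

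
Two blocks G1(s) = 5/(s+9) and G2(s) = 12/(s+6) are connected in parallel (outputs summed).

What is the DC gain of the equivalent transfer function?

Parallel: G_eq = G1 + G2. DC gain = G1(0) + G2(0) = 5/9 + 12/6 = 0.5556 + 2 = 2.5556.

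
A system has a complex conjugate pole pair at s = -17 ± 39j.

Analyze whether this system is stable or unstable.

Real part of poles is -17 (< 0, left half-plane). Stable.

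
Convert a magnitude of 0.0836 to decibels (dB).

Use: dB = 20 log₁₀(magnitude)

dB = 20 log₁₀(0.0836) = -21.6 dB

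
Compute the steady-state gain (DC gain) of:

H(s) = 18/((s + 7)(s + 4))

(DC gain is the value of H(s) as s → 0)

DC gain = H(0) = 18/(7 × 4) = 18/28 = 0.6429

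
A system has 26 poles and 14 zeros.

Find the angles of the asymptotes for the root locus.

n - m = 26 - 14 = 12. Angles: θk = (2k + 1)·180°/12 = 15°, 45°, 75°, 105°, 135°, 165°, 195°, 225°, 255°, 285°, 315°, 345°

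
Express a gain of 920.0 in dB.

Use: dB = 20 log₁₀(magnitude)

dB = 20 log₁₀(920.0) = 59.3 dB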